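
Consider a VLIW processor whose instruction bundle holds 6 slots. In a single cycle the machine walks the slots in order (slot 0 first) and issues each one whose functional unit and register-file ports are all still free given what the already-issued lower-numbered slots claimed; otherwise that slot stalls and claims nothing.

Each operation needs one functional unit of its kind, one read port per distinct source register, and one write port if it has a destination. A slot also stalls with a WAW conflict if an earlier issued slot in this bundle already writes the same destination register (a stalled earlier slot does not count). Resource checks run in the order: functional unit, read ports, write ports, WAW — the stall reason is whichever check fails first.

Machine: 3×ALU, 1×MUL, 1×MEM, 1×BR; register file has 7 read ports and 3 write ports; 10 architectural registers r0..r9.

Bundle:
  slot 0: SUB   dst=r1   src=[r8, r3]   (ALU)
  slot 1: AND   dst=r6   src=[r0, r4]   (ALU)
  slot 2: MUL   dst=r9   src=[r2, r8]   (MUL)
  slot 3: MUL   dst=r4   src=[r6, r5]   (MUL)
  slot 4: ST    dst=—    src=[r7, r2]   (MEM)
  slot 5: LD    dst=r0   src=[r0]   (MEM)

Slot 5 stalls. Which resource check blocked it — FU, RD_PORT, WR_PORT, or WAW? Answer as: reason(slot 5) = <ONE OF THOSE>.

reason(slot 5) = WR_PORT

[0] ALU needs rd=2 wr=1: ok; after: ALU=2 MUL=1 MEM=1 BR=1, R=5, W=2
[1] ALU needs rd=2 wr=1: ok; after: ALU=1 MUL=1 MEM=1 BR=1, R=3, W=1
[2] MUL needs rd=2 wr=1: ok; after: ALU=1 MUL=0 MEM=1 BR=1, R=1, W=0
[3] MUL needs rd=2 wr=1: FU; after: ALU=1 MUL=0 MEM=1 BR=1, R=1, W=0
[4] MEM needs rd=2 wr=0: RD_PORT; after: ALU=1 MUL=0 MEM=1 BR=1, R=1, W=0
[5] MEM needs rd=1 wr=1: WR_PORT; after: ALU=1 MUL=0 MEM=1 BR=1, R=1, W=0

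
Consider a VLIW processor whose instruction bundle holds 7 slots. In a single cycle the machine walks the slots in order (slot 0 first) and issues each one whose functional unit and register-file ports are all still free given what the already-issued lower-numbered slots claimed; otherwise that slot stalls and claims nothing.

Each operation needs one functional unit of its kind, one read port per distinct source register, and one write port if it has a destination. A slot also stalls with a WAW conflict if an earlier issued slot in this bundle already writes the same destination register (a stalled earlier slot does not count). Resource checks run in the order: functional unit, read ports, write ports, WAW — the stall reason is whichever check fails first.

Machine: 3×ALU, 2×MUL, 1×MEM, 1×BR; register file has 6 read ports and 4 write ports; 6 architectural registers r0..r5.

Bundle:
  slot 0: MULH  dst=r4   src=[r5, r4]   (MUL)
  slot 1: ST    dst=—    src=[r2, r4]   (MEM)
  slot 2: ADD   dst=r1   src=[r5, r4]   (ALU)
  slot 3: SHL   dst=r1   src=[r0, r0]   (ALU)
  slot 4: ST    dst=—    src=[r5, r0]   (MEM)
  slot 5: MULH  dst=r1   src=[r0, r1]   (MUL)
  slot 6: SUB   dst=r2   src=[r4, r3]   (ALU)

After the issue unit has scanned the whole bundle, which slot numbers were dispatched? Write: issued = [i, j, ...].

issued = [0, 1, 2]

  0. MUL→r4 ⇒ go  {3A/1Mu/1Ld/1B | 4r 3w}
  1. MEM ⇒ go  {3A/1Mu/0Ld/1B | 2r 3w}
  2. ALU→r1 ⇒ go  {2A/1Mu/0Ld/1B | 0r 2w}
  3. ALU→r1 ⇒ no(RD_PORT)  {2A/1Mu/0Ld/1B | 0r 2w}
  4. MEM ⇒ no(FU)  {2A/1Mu/0Ld/1B | 0r 2w}
  5. MUL→r1 ⇒ no(RD_PORT)  {2A/1Mu/0Ld/1B | 0r 2w}
  6. ALU→r2 ⇒ no(RD_PORT)  {2A/1Mu/0Ld/1B | 0r 2w}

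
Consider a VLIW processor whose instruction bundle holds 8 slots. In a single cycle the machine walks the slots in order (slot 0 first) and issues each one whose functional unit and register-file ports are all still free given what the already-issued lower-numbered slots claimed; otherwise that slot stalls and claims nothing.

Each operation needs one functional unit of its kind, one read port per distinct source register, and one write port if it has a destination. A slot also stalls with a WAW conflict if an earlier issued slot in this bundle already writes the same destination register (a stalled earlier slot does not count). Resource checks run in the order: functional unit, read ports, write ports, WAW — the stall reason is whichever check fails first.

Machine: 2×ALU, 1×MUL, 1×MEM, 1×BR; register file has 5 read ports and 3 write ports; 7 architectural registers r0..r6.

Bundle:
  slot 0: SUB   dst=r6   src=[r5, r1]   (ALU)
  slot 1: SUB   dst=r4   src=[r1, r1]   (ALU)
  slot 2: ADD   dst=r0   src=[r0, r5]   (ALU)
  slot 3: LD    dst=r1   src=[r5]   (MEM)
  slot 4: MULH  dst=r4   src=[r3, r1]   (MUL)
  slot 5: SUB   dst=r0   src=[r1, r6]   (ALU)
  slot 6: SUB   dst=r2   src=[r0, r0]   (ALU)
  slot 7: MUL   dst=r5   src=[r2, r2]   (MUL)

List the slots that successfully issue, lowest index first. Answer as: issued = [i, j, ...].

issued = [0, 1, 3]

#0 ALU src=r5,r1 dispatched  <A:1 Mu:1 Ld:1 B:1 rd:3 wr:2>
#1 ALU src=r1,r1 dispatched  <A:0 Mu:1 Ld:1 B:1 rd:2 wr:1>
#2 ALU src=r0,r5 held:FU  <A:0 Mu:1 Ld:1 B:1 rd:2 wr:1>
#3 MEM src=r5 dispatched  <A:0 Mu:1 Ld:0 B:1 rd:1 wr:0>
#4 MUL src=r3,r1 held:RD_PORT  <A:0 Mu:1 Ld:0 B:1 rd:1 wr:0>
#5 ALU src=r1,r6 held:FU  <A:0 Mu:1 Ld:0 B:1 rd:1 wr:0>
#6 ALU src=r0,r0 held:FU  <A:0 Mu:1 Ld:0 B:1 rd:1 wr:0>
#7 MUL src=r2,r2 held:WR_PORT  <A:0 Mu:1 Ld:0 B:1 rd:1 wr:0>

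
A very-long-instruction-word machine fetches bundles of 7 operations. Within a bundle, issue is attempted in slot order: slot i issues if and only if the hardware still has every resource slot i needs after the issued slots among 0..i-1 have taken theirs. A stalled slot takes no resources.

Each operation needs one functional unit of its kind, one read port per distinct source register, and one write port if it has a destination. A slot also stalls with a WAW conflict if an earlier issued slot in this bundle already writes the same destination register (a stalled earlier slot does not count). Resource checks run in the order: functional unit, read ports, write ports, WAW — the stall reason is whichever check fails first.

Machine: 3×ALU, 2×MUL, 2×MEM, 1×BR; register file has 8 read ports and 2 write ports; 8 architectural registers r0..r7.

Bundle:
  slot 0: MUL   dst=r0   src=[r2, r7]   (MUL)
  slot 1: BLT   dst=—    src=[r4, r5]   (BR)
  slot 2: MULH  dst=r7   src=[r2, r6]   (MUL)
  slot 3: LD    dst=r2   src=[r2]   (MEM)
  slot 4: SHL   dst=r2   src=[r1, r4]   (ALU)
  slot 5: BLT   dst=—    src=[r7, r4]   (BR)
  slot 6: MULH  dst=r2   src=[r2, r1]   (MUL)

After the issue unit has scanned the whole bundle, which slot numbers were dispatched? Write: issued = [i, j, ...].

issued = [0, 1, 2]

(0) want 1×MUL +2rd +1wr — yes → AL3|MU1|ME2|BR1|rd6|wr1
(1) want 1×BR +2rd +0wr — yes → AL3|MU1|ME2|BR0|rd4|wr1
(2) want 1×MUL +2rd +1wr — yes → AL3|MU0|ME2|BR0|rd2|wr0
(3) want 1×MEM +1rd +1wr — WR_PORT → AL3|MU0|ME2|BR0|rd2|wr0
(4) want 1×ALU +2rd +1wr — WR_PORT → AL3|MU0|ME2|BR0|rd2|wr0
(5) want 1×BR +2rd +0wr — FU → AL3|MU0|ME2|BR0|rd2|wr0
(6) want 1×MUL +2rd +1wr — FU → AL3|MU0|ME2|BR0|rd2|wr0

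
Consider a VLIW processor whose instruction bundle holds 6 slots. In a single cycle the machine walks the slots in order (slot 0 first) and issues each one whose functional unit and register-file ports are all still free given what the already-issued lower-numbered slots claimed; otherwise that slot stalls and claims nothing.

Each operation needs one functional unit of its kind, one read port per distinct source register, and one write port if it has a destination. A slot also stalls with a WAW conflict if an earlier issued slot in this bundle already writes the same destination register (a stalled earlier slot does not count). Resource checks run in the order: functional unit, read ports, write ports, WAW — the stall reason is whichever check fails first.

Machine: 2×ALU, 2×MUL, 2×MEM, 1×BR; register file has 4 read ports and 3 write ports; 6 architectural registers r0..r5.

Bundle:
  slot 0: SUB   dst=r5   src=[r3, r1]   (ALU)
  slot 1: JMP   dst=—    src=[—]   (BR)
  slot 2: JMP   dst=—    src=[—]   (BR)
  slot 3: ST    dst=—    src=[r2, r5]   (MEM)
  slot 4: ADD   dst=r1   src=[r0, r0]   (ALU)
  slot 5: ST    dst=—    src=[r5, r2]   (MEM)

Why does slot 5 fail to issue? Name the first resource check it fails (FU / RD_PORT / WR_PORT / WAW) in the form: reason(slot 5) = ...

reason(slot 5) = RD_PORT

[0] ALU needs rd=2 wr=1: ok; after: ALU=1 MUL=2 MEM=2 BR=1, R=2, W=2
[1] BR needs rd=0 wr=0: ok; after: ALU=1 MUL=2 MEM=2 BR=0, R=2, W=2
[2] BR needs rd=0 wr=0: FU; after: ALU=1 MUL=2 MEM=2 BR=0, R=2, W=2
[3] MEM needs rd=2 wr=0: ok; after: ALU=1 MUL=2 MEM=1 BR=0, R=0, W=2
[4] ALU needs rd=1 wr=1: RD_PORT; after: ALU=1 MUL=2 MEM=1 BR=0, R=0, W=2
[5] MEM needs rd=2 wr=0: RD_PORT; after: ALU=1 MUL=2 MEM=1 BR=0, R=0, W=2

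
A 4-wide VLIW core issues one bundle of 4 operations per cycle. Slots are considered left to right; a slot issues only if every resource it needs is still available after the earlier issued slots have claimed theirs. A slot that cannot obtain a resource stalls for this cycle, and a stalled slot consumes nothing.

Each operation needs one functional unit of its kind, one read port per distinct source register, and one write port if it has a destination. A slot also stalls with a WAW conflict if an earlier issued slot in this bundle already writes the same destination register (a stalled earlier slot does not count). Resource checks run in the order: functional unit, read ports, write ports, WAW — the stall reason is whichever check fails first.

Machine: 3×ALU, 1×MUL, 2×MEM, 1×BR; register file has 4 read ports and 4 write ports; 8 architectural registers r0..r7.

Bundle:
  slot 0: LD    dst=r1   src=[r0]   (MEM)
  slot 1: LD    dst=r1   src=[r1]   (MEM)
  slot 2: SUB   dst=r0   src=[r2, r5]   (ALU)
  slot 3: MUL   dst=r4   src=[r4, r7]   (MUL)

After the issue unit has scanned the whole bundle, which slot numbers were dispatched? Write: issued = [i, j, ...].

[0] MEM needs rd=1 wr=1: ok; after: ALU=3 MUL=1 MEM=1 BR=1, R=3, W=3
[1] MEM needs rd=1 wr=1: WAW; after: ALU=3 MUL=1 MEM=1 BR=1, R=3, W=3
[2] ALU needs rd=2 wr=1: ok; after: ALU=2 MUL=1 MEM=1 BR=1, R=1, W=2
[3] MUL needs rd=2 wr=1: RD_PORT; after: ALU=2 MUL=1 MEM=1 BR=1, R=1, W=2

issued = [0, 2]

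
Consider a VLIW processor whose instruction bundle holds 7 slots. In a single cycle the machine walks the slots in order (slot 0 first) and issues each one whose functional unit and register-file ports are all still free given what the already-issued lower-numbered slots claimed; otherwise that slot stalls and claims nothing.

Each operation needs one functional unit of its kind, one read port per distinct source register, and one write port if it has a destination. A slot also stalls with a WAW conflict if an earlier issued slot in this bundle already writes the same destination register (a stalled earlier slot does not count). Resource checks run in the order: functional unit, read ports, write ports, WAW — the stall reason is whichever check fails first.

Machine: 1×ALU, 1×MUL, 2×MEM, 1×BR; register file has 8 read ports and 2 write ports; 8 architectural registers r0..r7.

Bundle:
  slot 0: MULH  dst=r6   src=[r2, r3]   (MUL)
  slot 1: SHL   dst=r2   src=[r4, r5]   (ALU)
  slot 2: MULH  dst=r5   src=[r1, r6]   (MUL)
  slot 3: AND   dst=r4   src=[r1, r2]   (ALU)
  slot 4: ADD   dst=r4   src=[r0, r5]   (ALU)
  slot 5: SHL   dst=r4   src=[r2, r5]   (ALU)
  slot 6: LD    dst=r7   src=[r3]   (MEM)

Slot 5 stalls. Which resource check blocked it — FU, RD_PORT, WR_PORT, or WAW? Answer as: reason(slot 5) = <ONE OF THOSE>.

[0] MUL needs rd=2 wr=1: ok; after: ALU=1 MUL=0 MEM=2 BR=1, R=6, W=1
[1] ALU needs rd=2 wr=1: ok; after: ALU=0 MUL=0 MEM=2 BR=1, R=4, W=0
[2] MUL needs rd=2 wr=1: FU; after: ALU=0 MUL=0 MEM=2 BR=1, R=4, W=0
[3] ALU needs rd=2 wr=1: FU; after: ALU=0 MUL=0 MEM=2 BR=1, R=4, W=0
[4] ALU needs rd=2 wr=1: FU; after: ALU=0 MUL=0 MEM=2 BR=1, R=4, W=0
[5] ALU needs rd=2 wr=1: FU; after: ALU=0 MUL=0 MEM=2 BR=1, R=4, W=0
[6] MEM needs rd=1 wr=1: WR_PORT; after: ALU=0 MUL=0 MEM=2 BR=1, R=4, W=0

reason(slot 5) = FU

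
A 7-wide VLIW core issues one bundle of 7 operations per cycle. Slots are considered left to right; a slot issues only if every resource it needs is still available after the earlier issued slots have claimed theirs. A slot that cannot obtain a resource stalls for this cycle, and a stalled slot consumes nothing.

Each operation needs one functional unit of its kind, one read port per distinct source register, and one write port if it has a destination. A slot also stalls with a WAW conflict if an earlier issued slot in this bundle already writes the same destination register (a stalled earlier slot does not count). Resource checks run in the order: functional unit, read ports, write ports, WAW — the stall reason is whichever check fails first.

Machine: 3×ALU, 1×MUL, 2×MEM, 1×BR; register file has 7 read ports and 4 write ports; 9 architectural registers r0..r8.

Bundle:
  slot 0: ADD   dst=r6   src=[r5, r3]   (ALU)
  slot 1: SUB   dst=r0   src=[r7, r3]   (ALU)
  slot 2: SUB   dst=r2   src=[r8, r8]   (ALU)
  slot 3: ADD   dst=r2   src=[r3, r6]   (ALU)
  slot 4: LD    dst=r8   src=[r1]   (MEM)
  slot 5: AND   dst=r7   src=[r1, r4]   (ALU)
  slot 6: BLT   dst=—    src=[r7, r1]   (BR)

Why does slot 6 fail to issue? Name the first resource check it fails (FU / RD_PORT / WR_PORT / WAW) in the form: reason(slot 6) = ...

(0) want 1×ALU +2rd +1wr — yes → AL2|MU1|ME2|BR1|rd5|wr3
(1) want 1×ALU +2rd +1wr — yes → AL1|MU1|ME2|BR1|rd3|wr2
(2) want 1×ALU +1rd +1wr — yes → AL0|MU1|ME2|BR1|rd2|wr1
(3) want 1×ALU +2rd +1wr — FU → AL0|MU1|ME2|BR1|rd2|wr1
(4) want 1×MEM +1rd +1wr — yes → AL0|MU1|ME1|BR1|rd1|wr0
(5) want 1×ALU +2rd +1wr — FU → AL0|MU1|ME1|BR1|rd1|wr0
(6) want 1×BR +2rd +0wr — RD_PORT → AL0|MU1|ME1|BR1|rd1|wr0

reason(slot 6) = RD_PORT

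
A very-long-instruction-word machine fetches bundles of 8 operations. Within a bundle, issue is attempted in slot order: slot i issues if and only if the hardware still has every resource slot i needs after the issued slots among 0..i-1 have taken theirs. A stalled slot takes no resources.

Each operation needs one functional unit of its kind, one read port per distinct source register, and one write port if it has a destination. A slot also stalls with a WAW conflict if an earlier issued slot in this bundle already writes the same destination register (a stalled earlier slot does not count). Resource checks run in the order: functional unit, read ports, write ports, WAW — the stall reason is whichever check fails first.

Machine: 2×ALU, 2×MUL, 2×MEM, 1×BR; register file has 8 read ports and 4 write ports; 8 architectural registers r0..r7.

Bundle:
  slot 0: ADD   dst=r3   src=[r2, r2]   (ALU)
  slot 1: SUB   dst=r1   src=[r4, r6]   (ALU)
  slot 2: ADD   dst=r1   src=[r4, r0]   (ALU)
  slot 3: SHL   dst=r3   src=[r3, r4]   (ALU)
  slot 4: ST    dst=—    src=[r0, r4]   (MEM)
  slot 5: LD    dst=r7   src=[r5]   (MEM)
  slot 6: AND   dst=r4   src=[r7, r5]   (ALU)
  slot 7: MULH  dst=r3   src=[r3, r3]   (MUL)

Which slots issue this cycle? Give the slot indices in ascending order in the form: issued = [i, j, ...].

[0] ALU needs rd=1 wr=1: ok; after: ALU=1 MUL=2 MEM=2 BR=1, R=7, W=3
[1] ALU needs rd=2 wr=1: ok; after: ALU=0 MUL=2 MEM=2 BR=1, R=5, W=2
[2] ALU needs rd=2 wr=1: FU; after: ALU=0 MUL=2 MEM=2 BR=1, R=5, W=2
[3] ALU needs rd=2 wr=1: FU; after: ALU=0 MUL=2 MEM=2 BR=1, R=5, W=2
[4] MEM needs rd=2 wr=0: ok; after: ALU=0 MUL=2 MEM=1 BR=1, R=3, W=2
[5] MEM needs rd=1 wr=1: ok; after: ALU=0 MUL=2 MEM=0 BR=1, R=2, W=1
[6] ALU needs rd=2 wr=1: FU; after: ALU=0 MUL=2 MEM=0 BR=1, R=2, W=1
[7] MUL needs rd=1 wr=1: WAW; after: ALU=0 MUL=2 MEM=0 BR=1, R=2, W=1

issued = [0, 1, 4, 5]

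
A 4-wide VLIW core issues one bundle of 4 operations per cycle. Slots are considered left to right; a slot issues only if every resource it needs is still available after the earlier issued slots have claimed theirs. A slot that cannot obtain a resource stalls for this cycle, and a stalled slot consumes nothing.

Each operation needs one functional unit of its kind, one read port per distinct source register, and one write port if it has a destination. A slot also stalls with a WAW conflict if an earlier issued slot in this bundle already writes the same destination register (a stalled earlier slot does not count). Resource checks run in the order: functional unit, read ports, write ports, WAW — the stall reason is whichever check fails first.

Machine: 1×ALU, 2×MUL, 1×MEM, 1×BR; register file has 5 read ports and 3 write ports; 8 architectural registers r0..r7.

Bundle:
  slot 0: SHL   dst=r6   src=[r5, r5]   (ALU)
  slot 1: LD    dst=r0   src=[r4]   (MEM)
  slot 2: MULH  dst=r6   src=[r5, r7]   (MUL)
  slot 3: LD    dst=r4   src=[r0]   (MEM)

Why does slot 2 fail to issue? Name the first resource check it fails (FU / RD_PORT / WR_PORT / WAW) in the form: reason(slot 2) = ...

reason(slot 2) = WAW

#0 ALU src=r5,r5 dispatched  <A:0 Mu:2 Ld:1 B:1 rd:4 wr:2>
#1 MEM src=r4 dispatched  <A:0 Mu:2 Ld:0 B:1 rd:3 wr:1>
#2 MUL src=r5,r7 held:WAW  <A:0 Mu:2 Ld:0 B:1 rd:3 wr:1>
#3 MEM src=r0 held:FU  <A:0 Mu:2 Ld:0 B:1 rd:3 wr:1>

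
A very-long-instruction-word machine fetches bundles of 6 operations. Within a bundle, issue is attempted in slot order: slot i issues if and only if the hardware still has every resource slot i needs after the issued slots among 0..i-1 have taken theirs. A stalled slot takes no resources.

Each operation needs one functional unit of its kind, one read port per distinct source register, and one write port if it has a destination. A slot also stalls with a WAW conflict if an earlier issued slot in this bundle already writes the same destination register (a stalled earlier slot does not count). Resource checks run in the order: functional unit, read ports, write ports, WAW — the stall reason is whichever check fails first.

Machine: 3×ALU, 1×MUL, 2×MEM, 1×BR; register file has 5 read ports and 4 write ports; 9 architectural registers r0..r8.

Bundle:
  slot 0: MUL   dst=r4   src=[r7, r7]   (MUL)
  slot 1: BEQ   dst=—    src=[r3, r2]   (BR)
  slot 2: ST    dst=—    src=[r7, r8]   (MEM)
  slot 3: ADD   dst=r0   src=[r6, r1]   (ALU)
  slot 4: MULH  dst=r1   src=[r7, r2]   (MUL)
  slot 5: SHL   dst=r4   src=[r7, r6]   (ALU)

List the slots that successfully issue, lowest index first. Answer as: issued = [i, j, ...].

  0. MUL→r4 ⇒ go  {3A/0Mu/2Ld/1B | 4r 3w}
  1. BR ⇒ go  {3A/0Mu/2Ld/0B | 2r 3w}
  2. MEM ⇒ go  {3A/0Mu/1Ld/0B | 0r 3w}
  3. ALU→r0 ⇒ no(RD_PORT)  {3A/0Mu/1Ld/0B | 0r 3w}
  4. MUL→r1 ⇒ no(FU)  {3A/0Mu/1Ld/0B | 0r 3w}
  5. ALU→r4 ⇒ no(RD_PORT)  {3A/0Mu/1Ld/0B | 0r 3w}

issued = [0, 1, 2]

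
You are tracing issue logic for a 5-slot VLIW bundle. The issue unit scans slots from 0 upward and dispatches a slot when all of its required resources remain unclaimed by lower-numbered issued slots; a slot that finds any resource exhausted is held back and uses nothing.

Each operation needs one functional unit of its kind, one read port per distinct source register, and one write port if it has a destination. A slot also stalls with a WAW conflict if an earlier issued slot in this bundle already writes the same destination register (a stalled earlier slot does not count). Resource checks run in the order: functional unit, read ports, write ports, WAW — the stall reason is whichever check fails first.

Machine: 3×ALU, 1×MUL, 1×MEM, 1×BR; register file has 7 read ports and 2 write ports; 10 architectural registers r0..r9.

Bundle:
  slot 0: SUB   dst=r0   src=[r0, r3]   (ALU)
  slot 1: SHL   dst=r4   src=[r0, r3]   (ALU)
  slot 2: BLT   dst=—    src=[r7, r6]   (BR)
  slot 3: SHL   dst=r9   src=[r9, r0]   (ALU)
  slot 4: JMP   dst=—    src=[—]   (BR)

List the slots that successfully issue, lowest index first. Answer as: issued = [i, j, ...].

[0] ALU needs rd=2 wr=1: ok; after: ALU=2 MUL=1 MEM=1 BR=1, R=5, W=1
[1] ALU needs rd=2 wr=1: ok; after: ALU=1 MUL=1 MEM=1 BR=1, R=3, W=0
[2] BR needs rd=2 wr=0: ok; after: ALU=1 MUL=1 MEM=1 BR=0, R=1, W=0
[3] ALU needs rd=2 wr=1: RD_PORT; after: ALU=1 MUL=1 MEM=1 BR=0, R=1, W=0
[4] BR needs rd=0 wr=0: FU; after: ALU=1 MUL=1 MEM=1 BR=0, R=1, W=0

issued = [0, 1, 2]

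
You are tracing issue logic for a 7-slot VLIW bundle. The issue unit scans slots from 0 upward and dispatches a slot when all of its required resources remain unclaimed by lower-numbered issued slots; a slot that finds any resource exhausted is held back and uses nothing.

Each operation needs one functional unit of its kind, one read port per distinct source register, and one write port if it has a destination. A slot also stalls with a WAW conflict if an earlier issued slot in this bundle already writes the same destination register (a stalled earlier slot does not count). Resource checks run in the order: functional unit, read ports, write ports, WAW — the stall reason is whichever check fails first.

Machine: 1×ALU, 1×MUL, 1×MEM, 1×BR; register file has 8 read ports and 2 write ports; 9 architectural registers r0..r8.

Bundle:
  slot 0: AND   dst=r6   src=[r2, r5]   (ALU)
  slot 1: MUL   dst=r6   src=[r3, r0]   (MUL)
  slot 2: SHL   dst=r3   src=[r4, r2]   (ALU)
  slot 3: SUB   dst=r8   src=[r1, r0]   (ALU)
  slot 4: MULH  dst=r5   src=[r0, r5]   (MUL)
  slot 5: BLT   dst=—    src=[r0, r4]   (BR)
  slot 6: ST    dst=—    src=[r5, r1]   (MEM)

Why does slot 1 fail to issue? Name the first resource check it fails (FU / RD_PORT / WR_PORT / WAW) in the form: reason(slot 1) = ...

#0 ALU src=r2,r5 dispatched  <A:0 Mu:1 Ld:1 B:1 rd:6 wr:1>
#1 MUL src=r3,r0 held:WAW  <A:0 Mu:1 Ld:1 B:1 rd:6 wr:1>
#2 ALU src=r4,r2 held:FU  <A:0 Mu:1 Ld:1 B:1 rd:6 wr:1>
#3 ALU src=r1,r0 held:FU  <A:0 Mu:1 Ld:1 B:1 rd:6 wr:1>
#4 MUL src=r0,r5 dispatched  <A:0 Mu:0 Ld:1 B:1 rd:4 wr:0>
#5 BR src=r0,r4 dispatched  <A:0 Mu:0 Ld:1 B:0 rd:2 wr:0>
#6 MEM src=r5,r1 dispatched  <A:0 Mu:0 Ld:0 B:0 rd:0 wr:0>

reason(slot 1) = WAW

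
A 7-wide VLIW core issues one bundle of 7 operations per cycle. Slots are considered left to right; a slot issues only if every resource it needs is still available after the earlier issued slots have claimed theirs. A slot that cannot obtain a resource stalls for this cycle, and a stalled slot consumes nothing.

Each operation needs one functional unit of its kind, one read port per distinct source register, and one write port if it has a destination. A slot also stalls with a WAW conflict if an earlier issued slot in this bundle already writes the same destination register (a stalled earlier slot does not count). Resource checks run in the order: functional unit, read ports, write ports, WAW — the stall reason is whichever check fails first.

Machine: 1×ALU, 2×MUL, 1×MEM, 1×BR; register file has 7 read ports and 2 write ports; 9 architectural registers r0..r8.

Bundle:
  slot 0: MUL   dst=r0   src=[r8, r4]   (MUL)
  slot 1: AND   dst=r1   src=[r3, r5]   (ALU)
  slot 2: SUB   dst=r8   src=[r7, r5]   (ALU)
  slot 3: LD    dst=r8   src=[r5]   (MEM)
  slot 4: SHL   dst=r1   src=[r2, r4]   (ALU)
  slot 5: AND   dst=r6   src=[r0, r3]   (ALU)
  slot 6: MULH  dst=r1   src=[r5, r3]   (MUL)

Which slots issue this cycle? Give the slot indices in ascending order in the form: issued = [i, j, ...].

issued = [0, 1]

#0 MUL src=r8,r4 dispatched  <A:1 Mu:1 Ld:1 B:1 rd:5 wr:1>
#1 ALU src=r3,r5 dispatched  <A:0 Mu:1 Ld:1 B:1 rd:3 wr:0>
#2 ALU src=r7,r5 held:FU  <A:0 Mu:1 Ld:1 B:1 rd:3 wr:0>
#3 MEM src=r5 held:WR_PORT  <A:0 Mu:1 Ld:1 B:1 rd:3 wr:0>
#4 ALU src=r2,r4 held:FU  <A:0 Mu:1 Ld:1 B:1 rd:3 wr:0>
#5 ALU src=r0,r3 held:FU  <A:0 Mu:1 Ld:1 B:1 rd:3 wr:0>
#6 MUL src=r5,r3 held:WR_PORT  <A:0 Mu:1 Ld:1 B:1 rd:3 wr:0>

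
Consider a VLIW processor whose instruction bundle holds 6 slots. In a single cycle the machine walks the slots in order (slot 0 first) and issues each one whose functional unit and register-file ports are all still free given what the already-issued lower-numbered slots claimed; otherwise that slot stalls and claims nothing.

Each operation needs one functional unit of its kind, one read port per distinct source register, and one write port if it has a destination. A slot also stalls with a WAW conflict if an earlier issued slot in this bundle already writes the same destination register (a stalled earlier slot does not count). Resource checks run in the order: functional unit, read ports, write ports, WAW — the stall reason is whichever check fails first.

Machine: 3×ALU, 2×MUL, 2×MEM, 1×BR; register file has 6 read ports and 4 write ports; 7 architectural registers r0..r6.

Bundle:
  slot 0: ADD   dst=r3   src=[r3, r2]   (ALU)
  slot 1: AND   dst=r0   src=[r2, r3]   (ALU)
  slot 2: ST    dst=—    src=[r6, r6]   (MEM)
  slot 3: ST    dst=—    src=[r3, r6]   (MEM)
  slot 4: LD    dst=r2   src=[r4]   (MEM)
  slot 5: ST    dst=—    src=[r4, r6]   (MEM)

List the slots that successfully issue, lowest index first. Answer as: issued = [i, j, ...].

issued = [0, 1, 2, 4]

#0 ALU src=r3,r2 dispatched  <A:2 Mu:2 Ld:2 B:1 rd:4 wr:3>
#1 ALU src=r2,r3 dispatched  <A:1 Mu:2 Ld:2 B:1 rd:2 wr:2>
#2 MEM src=r6,r6 dispatched  <A:1 Mu:2 Ld:1 B:1 rd:1 wr:2>
#3 MEM src=r3,r6 held:RD_PORT  <A:1 Mu:2 Ld:1 B:1 rd:1 wr:2>
#4 MEM src=r4 dispatched  <A:1 Mu:2 Ld:0 B:1 rd:0 wr:1>
#5 MEM src=r4,r6 held:FU  <A:1 Mu:2 Ld:0 B:1 rd:0 wr:1>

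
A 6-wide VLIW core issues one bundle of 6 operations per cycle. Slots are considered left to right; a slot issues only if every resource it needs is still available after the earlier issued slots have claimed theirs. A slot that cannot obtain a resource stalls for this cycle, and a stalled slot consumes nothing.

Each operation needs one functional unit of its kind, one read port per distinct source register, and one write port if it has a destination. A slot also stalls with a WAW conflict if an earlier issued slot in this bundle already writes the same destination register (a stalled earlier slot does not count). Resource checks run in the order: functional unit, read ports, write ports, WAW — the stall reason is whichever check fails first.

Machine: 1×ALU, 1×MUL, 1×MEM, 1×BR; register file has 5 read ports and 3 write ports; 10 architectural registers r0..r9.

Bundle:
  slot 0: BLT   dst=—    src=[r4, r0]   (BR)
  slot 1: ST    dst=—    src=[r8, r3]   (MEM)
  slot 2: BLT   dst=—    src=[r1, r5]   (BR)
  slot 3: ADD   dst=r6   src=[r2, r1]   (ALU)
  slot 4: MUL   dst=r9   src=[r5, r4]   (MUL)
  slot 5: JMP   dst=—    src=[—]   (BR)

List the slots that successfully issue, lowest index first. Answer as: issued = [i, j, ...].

#0 BR src=r4,r0 dispatched  <A:1 Mu:1 Ld:1 B:0 rd:3 wr:3>
#1 MEM src=r8,r3 dispatched  <A:1 Mu:1 Ld:0 B:0 rd:1 wr:3>
#2 BR src=r1,r5 held:FU  <A:1 Mu:1 Ld:0 B:0 rd:1 wr:3>
#3 ALU src=r2,r1 held:RD_PORT  <A:1 Mu:1 Ld:0 B:0 rd:1 wr:3>
#4 MUL src=r5,r4 held:RD_PORT  <A:1 Mu:1 Ld:0 B:0 rd:1 wr:3>
#5 BR src=- held:FU  <A:1 Mu:1 Ld:0 B:0 rd:1 wr:3>

issued = [0, 1]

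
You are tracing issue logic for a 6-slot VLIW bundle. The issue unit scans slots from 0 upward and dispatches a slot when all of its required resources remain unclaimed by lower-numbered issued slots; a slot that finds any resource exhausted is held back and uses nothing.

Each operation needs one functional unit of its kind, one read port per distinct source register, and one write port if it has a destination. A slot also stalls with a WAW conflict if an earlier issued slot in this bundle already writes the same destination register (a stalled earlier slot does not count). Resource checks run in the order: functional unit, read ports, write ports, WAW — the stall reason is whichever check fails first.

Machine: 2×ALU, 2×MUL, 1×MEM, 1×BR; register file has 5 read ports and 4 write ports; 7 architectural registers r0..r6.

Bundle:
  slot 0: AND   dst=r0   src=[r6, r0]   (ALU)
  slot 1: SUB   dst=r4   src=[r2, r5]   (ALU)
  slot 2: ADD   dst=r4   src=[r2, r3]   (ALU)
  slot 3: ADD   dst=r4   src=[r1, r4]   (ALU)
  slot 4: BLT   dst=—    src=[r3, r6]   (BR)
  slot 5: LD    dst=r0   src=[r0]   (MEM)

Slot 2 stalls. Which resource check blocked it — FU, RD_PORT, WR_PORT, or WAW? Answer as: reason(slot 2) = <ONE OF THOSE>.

reason(slot 2) = FU

slot 0 (ALU): ISSUE — free A1,Mu2,Ld1,B1 rp3 wp3
slot 1 (ALU): ISSUE — free A0,Mu2,Ld1,B1 rp1 wp2
slot 2 (ALU): stall FU — free A0,Mu2,Ld1,B1 rp1 wp2
slot 3 (ALU): stall FU — free A0,Mu2,Ld1,B1 rp1 wp2
slot 4 (BR): stall RD_PORT — free A0,Mu2,Ld1,B1 rp1 wp2
slot 5 (MEM): stall WAW — free A0,Mu2,Ld1,B1 rp1 wp2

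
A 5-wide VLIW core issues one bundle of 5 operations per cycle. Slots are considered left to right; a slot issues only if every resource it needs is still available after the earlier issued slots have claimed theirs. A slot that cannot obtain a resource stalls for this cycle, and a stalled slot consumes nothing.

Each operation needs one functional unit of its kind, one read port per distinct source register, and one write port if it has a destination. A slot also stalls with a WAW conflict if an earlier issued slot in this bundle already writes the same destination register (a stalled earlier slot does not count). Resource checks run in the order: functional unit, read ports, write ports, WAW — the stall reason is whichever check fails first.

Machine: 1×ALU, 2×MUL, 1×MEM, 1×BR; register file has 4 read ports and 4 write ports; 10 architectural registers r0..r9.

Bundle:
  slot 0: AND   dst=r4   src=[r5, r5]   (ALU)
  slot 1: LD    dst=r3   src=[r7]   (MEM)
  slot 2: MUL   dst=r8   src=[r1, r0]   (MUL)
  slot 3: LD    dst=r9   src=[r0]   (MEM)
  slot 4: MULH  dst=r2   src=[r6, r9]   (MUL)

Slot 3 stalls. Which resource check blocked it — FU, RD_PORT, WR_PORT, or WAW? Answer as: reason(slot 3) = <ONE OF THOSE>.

reason(slot 3) = FU

#0 ALU src=r5,r5 dispatched  <A:0 Mu:2 Ld:1 B:1 rd:3 wr:3>
#1 MEM src=r7 dispatched  <A:0 Mu:2 Ld:0 B:1 rd:2 wr:2>
#2 MUL src=r1,r0 dispatched  <A:0 Mu:1 Ld:0 B:1 rd:0 wr:1>
#3 MEM src=r0 held:FU  <A:0 Mu:1 Ld:0 B:1 rd:0 wr:1>
#4 MUL src=r6,r9 held:RD_PORT  <A:0 Mu:1 Ld:0 B:1 rd:0 wr:1>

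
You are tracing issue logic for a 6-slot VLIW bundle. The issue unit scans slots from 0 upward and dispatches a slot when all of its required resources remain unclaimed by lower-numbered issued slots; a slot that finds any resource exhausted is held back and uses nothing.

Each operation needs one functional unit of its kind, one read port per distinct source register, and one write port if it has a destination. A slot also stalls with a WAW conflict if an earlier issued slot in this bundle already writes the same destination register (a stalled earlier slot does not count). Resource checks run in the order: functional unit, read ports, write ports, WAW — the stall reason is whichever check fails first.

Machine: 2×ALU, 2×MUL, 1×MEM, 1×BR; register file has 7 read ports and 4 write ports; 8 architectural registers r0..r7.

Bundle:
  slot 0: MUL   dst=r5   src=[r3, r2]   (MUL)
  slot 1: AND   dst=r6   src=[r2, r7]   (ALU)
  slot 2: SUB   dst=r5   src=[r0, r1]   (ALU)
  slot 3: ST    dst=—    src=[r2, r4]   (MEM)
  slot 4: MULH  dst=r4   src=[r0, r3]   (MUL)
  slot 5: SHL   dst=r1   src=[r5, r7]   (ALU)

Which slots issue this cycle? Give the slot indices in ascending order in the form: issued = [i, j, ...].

issued = [0, 1, 3]

  0. MUL→r5 ⇒ go  {2A/1Mu/1Ld/1B | 5r 3w}
  1. ALU→r6 ⇒ go  {1A/1Mu/1Ld/1B | 3r 2w}
  2. ALU→r5 ⇒ no(WAW)  {1A/1Mu/1Ld/1B | 3r 2w}
  3. MEM ⇒ go  {1A/1Mu/0Ld/1B | 1r 2w}
  4. MUL→r4 ⇒ no(RD_PORT)  {1A/1Mu/0Ld/1B | 1r 2w}
  5. ALU→r1 ⇒ no(RD_PORT)  {1A/1Mu/0Ld/1B | 1r 2w}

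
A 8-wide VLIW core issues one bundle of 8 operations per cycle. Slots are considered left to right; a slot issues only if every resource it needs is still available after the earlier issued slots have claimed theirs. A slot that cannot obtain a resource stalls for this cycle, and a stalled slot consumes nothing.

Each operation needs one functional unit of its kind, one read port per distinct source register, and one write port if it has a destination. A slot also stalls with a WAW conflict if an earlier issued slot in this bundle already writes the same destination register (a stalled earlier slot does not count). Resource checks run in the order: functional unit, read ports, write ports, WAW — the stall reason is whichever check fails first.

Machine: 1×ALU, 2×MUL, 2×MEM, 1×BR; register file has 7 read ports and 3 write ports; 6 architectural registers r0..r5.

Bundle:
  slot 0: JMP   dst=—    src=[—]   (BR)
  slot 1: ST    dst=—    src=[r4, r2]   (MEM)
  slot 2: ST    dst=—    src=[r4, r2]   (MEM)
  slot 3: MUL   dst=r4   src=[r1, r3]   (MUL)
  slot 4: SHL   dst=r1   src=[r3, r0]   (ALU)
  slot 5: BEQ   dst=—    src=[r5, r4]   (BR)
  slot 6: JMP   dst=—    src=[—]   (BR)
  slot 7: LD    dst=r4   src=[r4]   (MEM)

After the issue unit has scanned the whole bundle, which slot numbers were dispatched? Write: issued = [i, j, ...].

#0 BR src=- dispatched  <A:1 Mu:2 Ld:2 B:0 rd:7 wr:3>
#1 MEM src=r4,r2 dispatched  <A:1 Mu:2 Ld:1 B:0 rd:5 wr:3>
#2 MEM src=r4,r2 dispatched  <A:1 Mu:2 Ld:0 B:0 rd:3 wr:3>
#3 MUL src=r1,r3 dispatched  <A:1 Mu:1 Ld:0 B:0 rd:1 wr:2>
#4 ALU src=r3,r0 held:RD_PORT  <A:1 Mu:1 Ld:0 B:0 rd:1 wr:2>
#5 BR src=r5,r4 held:FU  <A:1 Mu:1 Ld:0 B:0 rd:1 wr:2>
#6 BR src=- held:FU  <A:1 Mu:1 Ld:0 B:0 rd:1 wr:2>
#7 MEM src=r4 held:FU  <A:1 Mu:1 Ld:0 B:0 rd:1 wr:2>

issued = [0, 1, 2, 3]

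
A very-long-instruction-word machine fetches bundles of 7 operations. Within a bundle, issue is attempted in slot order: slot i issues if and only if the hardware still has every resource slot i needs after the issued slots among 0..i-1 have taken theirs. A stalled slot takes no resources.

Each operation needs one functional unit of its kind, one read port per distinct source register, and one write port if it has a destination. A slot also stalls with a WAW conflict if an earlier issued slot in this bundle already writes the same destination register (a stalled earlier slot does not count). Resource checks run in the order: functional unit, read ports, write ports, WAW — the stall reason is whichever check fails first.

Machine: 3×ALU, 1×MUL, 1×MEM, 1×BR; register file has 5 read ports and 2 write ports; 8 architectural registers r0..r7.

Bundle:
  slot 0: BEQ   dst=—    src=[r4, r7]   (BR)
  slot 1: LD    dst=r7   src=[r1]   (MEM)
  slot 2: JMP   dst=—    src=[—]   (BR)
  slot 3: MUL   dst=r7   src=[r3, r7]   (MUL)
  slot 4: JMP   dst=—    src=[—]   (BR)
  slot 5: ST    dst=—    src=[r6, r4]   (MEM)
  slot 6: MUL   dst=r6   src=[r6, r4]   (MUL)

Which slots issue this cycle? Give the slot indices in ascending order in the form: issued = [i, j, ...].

issued = [0, 1, 6]

#0 BR src=r4,r7 dispatched  <A:3 Mu:1 Ld:1 B:0 rd:3 wr:2>
#1 MEM src=r1 dispatched  <A:3 Mu:1 Ld:0 B:0 rd:2 wr:1>
#2 BR src=- held:FU  <A:3 Mu:1 Ld:0 B:0 rd:2 wr:1>
#3 MUL src=r3,r7 held:WAW  <A:3 Mu:1 Ld:0 B:0 rd:2 wr:1>
#4 BR src=- held:FU  <A:3 Mu:1 Ld:0 B:0 rd:2 wr:1>
#5 MEM src=r6,r4 held:FU  <A:3 Mu:1 Ld:0 B:0 rd:2 wr:1>
#6 MUL src=r6,r4 dispatched  <A:3 Mu:0 Ld:0 B:0 rd:0 wr:0>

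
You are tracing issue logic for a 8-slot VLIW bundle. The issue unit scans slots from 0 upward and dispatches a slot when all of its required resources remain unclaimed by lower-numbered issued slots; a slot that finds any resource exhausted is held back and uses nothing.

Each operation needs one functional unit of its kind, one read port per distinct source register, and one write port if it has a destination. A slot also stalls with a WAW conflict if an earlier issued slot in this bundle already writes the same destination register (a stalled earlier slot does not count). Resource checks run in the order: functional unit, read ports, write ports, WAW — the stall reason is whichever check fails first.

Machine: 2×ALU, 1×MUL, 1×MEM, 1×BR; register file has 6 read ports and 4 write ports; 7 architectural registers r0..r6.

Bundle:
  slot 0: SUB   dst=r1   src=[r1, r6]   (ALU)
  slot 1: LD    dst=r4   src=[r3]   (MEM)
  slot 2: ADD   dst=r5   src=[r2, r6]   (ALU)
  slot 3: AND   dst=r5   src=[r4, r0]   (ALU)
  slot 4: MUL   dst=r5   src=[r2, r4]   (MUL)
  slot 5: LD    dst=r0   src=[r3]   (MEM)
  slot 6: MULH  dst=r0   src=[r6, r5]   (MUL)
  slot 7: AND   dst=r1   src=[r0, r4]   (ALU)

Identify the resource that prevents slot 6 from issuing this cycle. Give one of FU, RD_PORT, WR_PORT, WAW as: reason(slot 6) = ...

reason(slot 6) = RD_PORT

(0) want 1×ALU +2rd +1wr — yes → AL1|MU1|ME1|BR1|rd4|wr3
(1) want 1×MEM +1rd +1wr — yes → AL1|MU1|ME0|BR1|rd3|wr2
(2) want 1×ALU +2rd +1wr — yes → AL0|MU1|ME0|BR1|rd1|wr1
(3) want 1×ALU +2rd +1wr — FU → AL0|MU1|ME0|BR1|rd1|wr1
(4) want 1×MUL +2rd +1wr — RD_PORT → AL0|MU1|ME0|BR1|rd1|wr1
(5) want 1×MEM +1rd +1wr — FU → AL0|MU1|ME0|BR1|rd1|wr1
(6) want 1×MUL +2rd +1wr — RD_PORT → AL0|MU1|ME0|BR1|rd1|wr1
(7) want 1×ALU +2rd +1wr — FU → AL0|MU1|ME0|BR1|rd1|wr1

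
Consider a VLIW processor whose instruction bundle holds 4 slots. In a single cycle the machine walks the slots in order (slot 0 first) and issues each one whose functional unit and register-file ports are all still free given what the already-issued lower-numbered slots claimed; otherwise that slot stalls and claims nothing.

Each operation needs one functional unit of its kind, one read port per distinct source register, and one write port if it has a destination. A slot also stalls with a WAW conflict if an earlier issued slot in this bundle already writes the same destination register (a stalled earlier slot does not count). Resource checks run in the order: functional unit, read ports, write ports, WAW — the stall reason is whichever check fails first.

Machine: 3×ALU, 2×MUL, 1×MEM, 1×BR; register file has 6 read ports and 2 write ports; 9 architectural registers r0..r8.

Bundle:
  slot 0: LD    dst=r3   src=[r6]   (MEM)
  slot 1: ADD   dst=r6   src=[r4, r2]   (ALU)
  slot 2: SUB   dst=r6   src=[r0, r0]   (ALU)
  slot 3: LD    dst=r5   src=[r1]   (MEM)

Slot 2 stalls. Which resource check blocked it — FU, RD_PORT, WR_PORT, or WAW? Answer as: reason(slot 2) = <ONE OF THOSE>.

  0. MEM→r3 ⇒ go  {3A/2Mu/0Ld/1B | 5r 1w}
  1. ALU→r6 ⇒ go  {2A/2Mu/0Ld/1B | 3r 0w}
  2. ALU→r6 ⇒ no(WR_PORT)  {2A/2Mu/0Ld/1B | 3r 0w}
  3. MEM→r5 ⇒ no(FU)  {2A/2Mu/0Ld/1B | 3r 0w}

reason(slot 2) = WR_PORT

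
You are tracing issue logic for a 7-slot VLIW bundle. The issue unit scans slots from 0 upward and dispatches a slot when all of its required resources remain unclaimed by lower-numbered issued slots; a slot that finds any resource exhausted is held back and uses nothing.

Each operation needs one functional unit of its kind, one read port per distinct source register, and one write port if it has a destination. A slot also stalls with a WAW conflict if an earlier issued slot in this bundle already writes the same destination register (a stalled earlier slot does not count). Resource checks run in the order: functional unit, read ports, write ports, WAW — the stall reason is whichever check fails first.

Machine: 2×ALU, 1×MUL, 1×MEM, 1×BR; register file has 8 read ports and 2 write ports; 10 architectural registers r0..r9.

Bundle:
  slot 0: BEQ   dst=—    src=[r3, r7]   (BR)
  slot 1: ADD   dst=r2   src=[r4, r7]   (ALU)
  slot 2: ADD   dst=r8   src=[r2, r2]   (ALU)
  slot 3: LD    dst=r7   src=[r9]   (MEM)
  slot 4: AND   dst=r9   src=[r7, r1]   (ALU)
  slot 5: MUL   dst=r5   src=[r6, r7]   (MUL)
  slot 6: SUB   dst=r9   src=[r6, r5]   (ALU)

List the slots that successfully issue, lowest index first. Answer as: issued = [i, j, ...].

(0) want 1×BR +2rd +0wr — yes → AL2|MU1|ME1|BR0|rd6|wr2
(1) want 1×ALU +2rd +1wr — yes → AL1|MU1|ME1|BR0|rd4|wr1
(2) want 1×ALU +1rd +1wr — yes → AL0|MU1|ME1|BR0|rd3|wr0
(3) want 1×MEM +1rd +1wr — WR_PORT → AL0|MU1|ME1|BR0|rd3|wr0
(4) want 1×ALU +2rd +1wr — FU → AL0|MU1|ME1|BR0|rd3|wr0
(5) want 1×MUL +2rd +1wr — WR_PORT → AL0|MU1|ME1|BR0|rd3|wr0
(6) want 1×ALU +2rd +1wr — FU → AL0|MU1|ME1|BR0|rd3|wr0

issued = [0, 1, 2]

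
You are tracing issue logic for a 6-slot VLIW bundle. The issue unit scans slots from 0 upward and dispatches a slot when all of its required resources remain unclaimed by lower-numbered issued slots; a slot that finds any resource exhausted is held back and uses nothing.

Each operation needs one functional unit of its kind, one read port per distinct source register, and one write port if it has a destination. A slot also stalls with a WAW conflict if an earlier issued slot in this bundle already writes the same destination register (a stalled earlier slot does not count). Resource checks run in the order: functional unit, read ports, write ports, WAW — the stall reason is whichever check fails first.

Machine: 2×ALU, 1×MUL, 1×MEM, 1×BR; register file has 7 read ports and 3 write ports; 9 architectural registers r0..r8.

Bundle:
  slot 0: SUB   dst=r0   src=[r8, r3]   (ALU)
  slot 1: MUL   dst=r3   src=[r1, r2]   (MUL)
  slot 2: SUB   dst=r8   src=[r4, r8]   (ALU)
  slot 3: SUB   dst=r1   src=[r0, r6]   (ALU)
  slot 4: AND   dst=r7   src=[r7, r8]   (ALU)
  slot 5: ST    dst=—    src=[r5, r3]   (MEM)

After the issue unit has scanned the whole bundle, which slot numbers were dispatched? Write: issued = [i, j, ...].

issued = [0, 1, 2]

  0. ALU→r0 ⇒ go  {1A/1Mu/1Ld/1B | 5r 2w}
  1. MUL→r3 ⇒ go  {1A/0Mu/1Ld/1B | 3r 1w}
  2. ALU→r8 ⇒ go  {0A/0Mu/1Ld/1B | 1r 0w}
  3. ALU→r1 ⇒ no(FU)  {0A/0Mu/1Ld/1B | 1r 0w}
  4. ALU→r7 ⇒ no(FU)  {0A/0Mu/1Ld/1B | 1r 0w}
  5. MEM ⇒ no(RD_PORT)  {0A/0Mu/1Ld/1B | 1r 0w}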